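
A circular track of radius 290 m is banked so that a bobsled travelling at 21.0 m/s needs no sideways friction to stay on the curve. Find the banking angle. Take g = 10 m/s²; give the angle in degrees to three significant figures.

For a frictionless banked turn: horizontally N sinθ = mv²/r and vertically N cosθ = mg.
Dividing: tanθ = v²/(r g) = (21.0)²/(290 × 10.0) = 441.0/2900 = 0.1521.
θ = arctan(0.1521) = 8.647°.

8.65°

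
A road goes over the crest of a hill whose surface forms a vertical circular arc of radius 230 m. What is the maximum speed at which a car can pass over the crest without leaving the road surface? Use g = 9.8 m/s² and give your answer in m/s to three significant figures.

At the crest the centre of the circle is below the car, so the net downward (centripetal) force is mg − N = mv²/r.
The car leaves the road when N → 0, giving v_max = √(g r) = √(9.8 × 230) = 47.48 m/s.

47.5 m/s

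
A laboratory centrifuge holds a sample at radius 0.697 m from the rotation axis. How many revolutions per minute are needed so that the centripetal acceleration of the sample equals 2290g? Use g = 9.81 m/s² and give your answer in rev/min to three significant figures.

1710 rev/min

Require ω²r = 2290g, so ω = √(2290 × 9.81/0.697) = 179.5 rad/s.
In rev/min: ω × 60/(2π) = 179.5 × 60/(2π) = 1714 rev/min.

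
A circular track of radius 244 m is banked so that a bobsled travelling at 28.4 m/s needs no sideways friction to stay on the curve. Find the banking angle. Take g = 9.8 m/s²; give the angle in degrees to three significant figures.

18.6°

With no friction, the horizontal component of the normal force provides the centripetal force: N sinθ = mv²/r, while N cosθ = mg vertically.
Dividing: tanθ = v²/(r g) = (28.4)²/(244 × 9.8) = 806.6/2391 = 0.3373.
θ = arctan(0.3373) = 18.64°.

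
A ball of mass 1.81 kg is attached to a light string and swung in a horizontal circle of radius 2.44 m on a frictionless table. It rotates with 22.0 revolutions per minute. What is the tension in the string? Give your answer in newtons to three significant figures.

ω = 22.0 rev/min × 2π/60 = 2.304 rad/s, so v = ωr = 2.304 × 2.44 = 5.621 m/s.
The tension is the only horizontal force, so it supplies the full centripetal force: T = m v²/r = 1.81 × (5.621)²/2.44 = 1.81 × 31.60/2.44 = 23.44 N.

23.4 N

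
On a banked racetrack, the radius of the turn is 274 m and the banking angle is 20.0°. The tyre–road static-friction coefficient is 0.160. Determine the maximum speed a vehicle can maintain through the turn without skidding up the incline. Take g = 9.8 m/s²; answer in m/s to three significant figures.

At the maximum speed, friction acts down the slope at its limiting value f = μN. Radially (horizontal, toward centre): N sinθ + μN cosθ = mv²/r. Vertically: N cosθ − μN sinθ = mg.
Dividing: v² = r g (sinθ + μcosθ)/(cosθ − μsinθ).
sinθ + μcosθ = 0.3420 + 0.160×0.9397 = 0.4924; cosθ − μsinθ = 0.9397 − 0.160×0.3420 = 0.8850.
v² = 274 × 9.8 × 0.4924/0.8850 = 1494 m²/s², so v = 38.65 m/s.

38.7 m/s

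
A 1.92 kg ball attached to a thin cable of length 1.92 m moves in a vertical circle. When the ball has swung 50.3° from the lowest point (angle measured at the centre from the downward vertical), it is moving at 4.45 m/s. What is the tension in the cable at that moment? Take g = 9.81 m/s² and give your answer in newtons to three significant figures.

31.8 N

Take the radial direction toward the centre of the circle as positive. The component of the weight along the string toward the centre is −mg cos φ (φ measured from the bottom), so Newton's second law along the string gives T − mg cos φ = m v²/r.
cos 50.3° = 0.6388, so T = m(v²/r + g cos φ) = 1.92 × ((4.45)²/1.92 + 9.81 × 0.6388) = 1.92 × (10.31 + (6.266)) = 1.92 × 16.58 = 31.83 N.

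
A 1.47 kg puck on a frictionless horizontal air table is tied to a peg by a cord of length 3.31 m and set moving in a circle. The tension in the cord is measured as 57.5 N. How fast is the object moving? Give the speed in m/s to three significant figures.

11.4 m/s

T = m v²/r ⇒ v = √(T r / m) = √(57.5 × 3.31 / 1.47) = √129.5 = 11.38 m/s.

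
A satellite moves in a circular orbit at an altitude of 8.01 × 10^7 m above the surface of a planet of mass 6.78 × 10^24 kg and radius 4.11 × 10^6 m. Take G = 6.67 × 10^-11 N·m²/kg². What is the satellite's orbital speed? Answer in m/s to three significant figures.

2320 m/s

Orbital radius r = R + h = 4.11 × 10^6 + 8.01 × 10^7 = 8.421 × 10^7 m.
Gravity supplies the centripetal force: G M m / r² = m v² / r, so v = √(GM/r).
v = √(6.67 × 10^-11 × 6.78 × 10^24 / 8.421 × 10^7) = √(5.370 × 10^6) = 2317 m/s.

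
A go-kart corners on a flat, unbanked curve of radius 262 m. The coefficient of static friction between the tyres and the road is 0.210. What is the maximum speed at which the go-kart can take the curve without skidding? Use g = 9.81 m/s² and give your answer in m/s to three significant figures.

23.2 m/s

On a flat curve, static friction is the only horizontal force, so it must supply the full centripetal force: μ_s m g = m v²/r.
Mass cancels: v_max = √(μ_s g r) = √(0.210 × 9.81 × 262) = √539.7 = 23.23 m/s.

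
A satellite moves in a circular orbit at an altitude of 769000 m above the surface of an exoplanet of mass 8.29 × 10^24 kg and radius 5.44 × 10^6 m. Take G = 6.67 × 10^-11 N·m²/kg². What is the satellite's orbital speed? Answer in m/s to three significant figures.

Orbital radius r = R + h = 5.44 × 10^6 + 769000 = 6.209 × 10^6 m.
Gravity supplies the centripetal force: G M m / r² = m v² / r, so v = √(GM/r).
v = √(6.67 × 10^-11 × 8.29 × 10^24 / 6.209 × 10^6) = √(8.906 × 10^7) = 9437 m/s.

9440 m/s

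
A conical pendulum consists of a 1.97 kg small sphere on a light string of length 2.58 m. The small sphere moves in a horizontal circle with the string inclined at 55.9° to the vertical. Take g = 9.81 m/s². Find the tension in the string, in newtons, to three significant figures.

34.5 N

Vertically the bob has no acceleration, so T cosθ = mg.
T = mg/cosθ = 1.97 × 9.81 / cos 55.9° = 19.33/0.5606 = 34.47 N.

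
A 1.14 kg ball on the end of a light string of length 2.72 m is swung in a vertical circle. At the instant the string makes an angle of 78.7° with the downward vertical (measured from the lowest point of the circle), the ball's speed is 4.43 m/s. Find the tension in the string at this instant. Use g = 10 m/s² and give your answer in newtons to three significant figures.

10.5 N

Take the radial direction toward the centre of the circle as positive. The component of the weight along the string toward the centre is −mg cos φ (φ measured from the bottom), so Newton's second law along the string gives T − mg cos φ = m v²/r.
cos 78.7° = 0.1959, so T = m(v²/r + g cos φ) = 1.14 × ((4.43)²/2.72 + 10.0 × 0.1959) = 1.14 × (7.215 + (1.959)) = 1.14 × 9.174 = 10.46 N.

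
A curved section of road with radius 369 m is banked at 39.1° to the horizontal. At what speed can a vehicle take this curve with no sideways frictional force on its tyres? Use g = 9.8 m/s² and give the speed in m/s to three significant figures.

54.2 m/s

On a frictionless banked curve, N sinθ = mv²/r and N cosθ = mg, so tanθ = v²/(rg).
v = √(r g tanθ) = √(369 × 9.8 × tan 39.1°) = √(369 × 9.8 × 0.8127) = √2939 = 54.21 m/s.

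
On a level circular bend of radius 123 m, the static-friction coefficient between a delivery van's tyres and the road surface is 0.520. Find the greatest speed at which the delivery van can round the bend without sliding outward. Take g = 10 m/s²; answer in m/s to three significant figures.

25.3 m/s

The only inward force on a level bend is static friction, so at the limit f_s = μ_s N = μ_s m g = m v²/r.
Mass cancels: v_max = √(μ_s g r) = √(0.520 × 10.0 × 123) = √639.6 = 25.29 m/s.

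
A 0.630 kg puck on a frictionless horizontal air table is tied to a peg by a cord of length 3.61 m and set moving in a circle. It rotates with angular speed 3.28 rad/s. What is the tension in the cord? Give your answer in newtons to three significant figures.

24.5 N

v = ωr = 3.28 × 3.61 = 11.84 m/s.
The tension is the only horizontal force, so it supplies the full centripetal force: T = m v²/r = 0.630 × (11.84)²/3.61 = 0.630 × 140.2/3.61 = 24.47 N.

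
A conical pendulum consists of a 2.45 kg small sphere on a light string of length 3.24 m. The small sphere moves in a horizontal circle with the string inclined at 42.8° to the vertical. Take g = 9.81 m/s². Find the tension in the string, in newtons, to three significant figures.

32.8 N

Vertically the bob has no acceleration, so T cosθ = mg.
T = mg/cosθ = 2.45 × 9.81 / cos 42.8° = 24.03/0.7337 = 32.76 N.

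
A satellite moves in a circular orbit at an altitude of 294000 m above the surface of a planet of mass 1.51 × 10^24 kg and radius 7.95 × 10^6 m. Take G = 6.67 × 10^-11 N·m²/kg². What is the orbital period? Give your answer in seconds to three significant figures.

14800 s

r = R + h = 7.95 × 10^6 + 294000 = 8.244 × 10^6 m. Gravity provides the centripetal force: G M m / r² = m v² / r ⇒ v = √(GM/r) = 3495 m/s.
T = 2πr/v = 2π × 8.244 × 10^6 / 3495 = 14820 s.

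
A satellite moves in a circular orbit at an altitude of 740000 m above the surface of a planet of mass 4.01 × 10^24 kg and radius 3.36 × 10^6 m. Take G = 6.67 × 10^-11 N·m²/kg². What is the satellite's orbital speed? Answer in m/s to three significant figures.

8080 m/s

Orbital radius r = R + h = 3.36 × 10^6 + 740000 = 4.100 × 10^6 m.
Gravity supplies the centripetal force: G M m / r² = m v² / r, so v = √(GM/r).
v = √(6.67 × 10^-11 × 4.01 × 10^24 / 4.100 × 10^6) = √(6.524 × 10^7) = 8077 m/s.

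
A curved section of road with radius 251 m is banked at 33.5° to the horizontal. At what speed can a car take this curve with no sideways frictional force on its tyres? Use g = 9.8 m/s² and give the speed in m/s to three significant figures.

40.3 m/s

On a frictionless banked curve, N sinθ = mv²/r and N cosθ = mg, so tanθ = v²/(rg).
v = √(r g tanθ) = √(251 × 9.8 × tan 33.5°) = √(251 × 9.8 × 0.6619) = √1628 = 40.35 m/s.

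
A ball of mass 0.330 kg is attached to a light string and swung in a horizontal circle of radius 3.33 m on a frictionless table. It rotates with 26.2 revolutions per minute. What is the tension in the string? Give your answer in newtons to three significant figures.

8.27 N

ω = 26.2 rev/min × 2π/60 = 2.744 rad/s, so v = ωr = 2.744 × 3.33 = 9.136 m/s.
The tension is the only horizontal force, so it supplies the full centripetal force: T = m v²/r = 0.330 × (9.136)²/3.33 = 0.330 × 83.47/3.33 = 8.272 N.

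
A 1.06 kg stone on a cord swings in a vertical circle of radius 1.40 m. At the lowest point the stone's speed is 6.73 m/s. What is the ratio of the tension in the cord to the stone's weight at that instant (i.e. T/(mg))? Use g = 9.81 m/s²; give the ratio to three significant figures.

At the bottom, T − mg = mv²/r, so T = m(v²/r + g) and T/(mg) = v²/(rg) + 1 = (6.73)²/(1.40 × 9.81) + 1 = 3.298 + 1 = 4.298.

4.30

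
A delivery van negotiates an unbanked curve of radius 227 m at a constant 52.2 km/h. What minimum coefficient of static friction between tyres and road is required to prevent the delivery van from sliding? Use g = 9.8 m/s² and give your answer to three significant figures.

0.0945

v = 52.2/3.6 = 14.50 m/s.
Friction provides the centripetal force: μ_s m g = m v²/r, so μ_s = v²/(g r) = (14.50)²/(9.8 × 227) = 210.2/2225 = 0.09451.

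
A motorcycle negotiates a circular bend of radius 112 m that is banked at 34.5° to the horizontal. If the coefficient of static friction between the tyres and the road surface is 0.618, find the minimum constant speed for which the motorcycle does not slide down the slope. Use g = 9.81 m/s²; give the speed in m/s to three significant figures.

At the minimum speed, friction acts up the slope at its limiting value f = μN. Radially (horizontal, toward centre): N sinθ − μN cosθ = mv²/r. Vertically: N cosθ + μN sinθ = mg.
Dividing: v² = r g (sinθ − μcosθ)/(cosθ + μsinθ).
sinθ − μcosθ = 0.5664 − 0.618×0.8241 = 0.05710; cosθ + μsinθ = 0.8241 + 0.618×0.5664 = 1.174.
v² = 112 × 9.81 × 0.05710/1.174 = 53.43 m²/s², so v = 7.309 m/s.

7.31 m/s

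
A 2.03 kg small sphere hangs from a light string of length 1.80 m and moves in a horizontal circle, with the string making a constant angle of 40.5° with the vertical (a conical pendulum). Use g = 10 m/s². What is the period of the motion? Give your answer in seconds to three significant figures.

r = L sinθ = 1.169 m. From T sinθ = mω²r and T cosθ = mg: tanθ = ω²r/g, so ω² = g tanθ / r = g/(L cosθ).
ω = √(g/(L cosθ)) = √(10.0/(1.80 × 0.7604)) = √7.306 = 2.703 rad/s.
Period = 2π/ω = 2.325 s.

2.32 s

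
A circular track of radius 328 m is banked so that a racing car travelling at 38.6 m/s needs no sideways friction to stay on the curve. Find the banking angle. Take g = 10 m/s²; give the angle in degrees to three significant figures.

With no friction, the horizontal component of the normal force provides the centripetal force: N sinθ = mv²/r, while N cosθ = mg vertically.
Dividing: tanθ = v²/(r g) = (38.6)²/(328 × 10.0) = 1490/3280 = 0.4543.
θ = arctan(0.4543) = 24.43°.

24.4°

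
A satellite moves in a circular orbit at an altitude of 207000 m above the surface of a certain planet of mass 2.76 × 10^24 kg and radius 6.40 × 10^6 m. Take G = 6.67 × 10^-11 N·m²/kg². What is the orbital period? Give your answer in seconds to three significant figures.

7860 s

r = R + h = 6.40 × 10^6 + 207000 = 6.607 × 10^6 m. Gravity provides the centripetal force: G M m / r² = m v² / r ⇒ v = √(GM/r) = 5279 m/s.
T = 2πr/v = 2π × 6.607 × 10^6 / 5279 = 7864 s.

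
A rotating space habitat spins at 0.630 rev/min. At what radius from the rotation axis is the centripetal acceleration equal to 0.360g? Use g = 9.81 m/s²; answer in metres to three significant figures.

811 m

ω = 0.630 rev/min × 2π/60 = 0.06597 rad/s.
a_c = ω²r = 0.360g ⇒ r = 0.360 × 9.81 / (0.06597)² = 3.532/0.004352 = 811.4 m.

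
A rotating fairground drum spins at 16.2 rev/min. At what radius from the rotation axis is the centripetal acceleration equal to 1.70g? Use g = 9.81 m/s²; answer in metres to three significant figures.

5.79 m

ω = 16.2 rev/min × 2π/60 = 1.696 rad/s.
a_c = ω²r = 1.70g ⇒ r = 1.70 × 9.81 / (1.696)² = 16.68/2.878 = 5.795 m.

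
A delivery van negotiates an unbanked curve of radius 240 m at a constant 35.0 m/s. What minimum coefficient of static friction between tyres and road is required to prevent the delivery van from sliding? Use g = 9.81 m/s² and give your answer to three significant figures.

Friction provides the centripetal force: μ_s m g = m v²/r, so μ_s = v²/(g r) = (35.00)²/(9.81 × 240) = 1225/2354 = 0.5203.

0.520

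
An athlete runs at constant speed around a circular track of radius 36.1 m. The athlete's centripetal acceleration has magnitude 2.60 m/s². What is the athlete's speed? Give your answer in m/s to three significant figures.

9.69 m/s

a_c = v²/r ⇒ v = √(a_c · r) = √(2.60 × 36.1) = √93.86 = 9.688 m/s.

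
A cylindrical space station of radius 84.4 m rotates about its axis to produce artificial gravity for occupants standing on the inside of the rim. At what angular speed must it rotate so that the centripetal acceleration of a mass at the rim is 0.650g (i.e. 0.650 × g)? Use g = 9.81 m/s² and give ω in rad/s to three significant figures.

0.275 rad/s

Centripetal acceleration a_c = ω²r. Setting ω²r = 0.650g:
ω = √(0.650g / r) = √(0.650 × 9.81 / 84.4) = √0.07555 = 0.2749 rad/s.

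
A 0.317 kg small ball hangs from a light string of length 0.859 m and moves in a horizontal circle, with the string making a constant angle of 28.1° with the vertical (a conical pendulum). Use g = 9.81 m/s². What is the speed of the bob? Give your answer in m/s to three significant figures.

The radius of the circle is r = L sinθ = 0.859 × sin 28.1° = 0.4046 m.
Horizontally T sinθ = mv²/r and vertically T cosθ = mg, so tanθ = v²/(rg).
v = √(r g tanθ) = √(0.4046 × 9.81 × 0.5340) = √2.119 = 1.456 m/s.

1.46 m/s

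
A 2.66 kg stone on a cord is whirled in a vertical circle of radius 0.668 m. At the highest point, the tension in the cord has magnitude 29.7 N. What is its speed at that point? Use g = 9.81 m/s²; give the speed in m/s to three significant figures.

At the top, T + mg = mv²/r, so v = √(r(T/m + g)) = √(0.668 × (29.7/2.66 + 9.81)) = √(0.668 × 20.98) = √14.01 = 3.743 m/s.

3.74 m/s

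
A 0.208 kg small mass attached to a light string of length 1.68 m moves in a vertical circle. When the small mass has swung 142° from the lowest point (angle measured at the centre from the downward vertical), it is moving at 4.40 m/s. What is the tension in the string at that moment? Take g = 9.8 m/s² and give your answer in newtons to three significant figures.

Take the radial direction toward the centre of the circle as positive. The component of the weight along the string toward the centre is −mg cos φ (φ measured from the bottom), so Newton's second law along the string gives T − mg cos φ = m v²/r.
cos 142° = -0.7880, so T = m(v²/r + g cos φ) = 0.208 × ((4.40)²/1.68 + 9.8 × -0.7880) = 0.208 × (11.52 + (-7.723)) = 0.208 × 3.801 = 0.7907 N.

0.791 N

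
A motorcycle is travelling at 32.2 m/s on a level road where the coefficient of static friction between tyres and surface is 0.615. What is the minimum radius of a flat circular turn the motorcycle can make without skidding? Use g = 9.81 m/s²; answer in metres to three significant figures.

172 m

At the limit, μ_s m g = m v²/r, so r_min = v²/(μ_s g) = (32.2)²/(0.615 × 9.81) = 1037/6.033 = 171.9 m.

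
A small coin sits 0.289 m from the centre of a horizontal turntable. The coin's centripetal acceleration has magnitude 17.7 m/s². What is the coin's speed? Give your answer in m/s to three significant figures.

a_c = v²/r ⇒ v = √(a_c · r) = √(17.7 × 0.289) = √5.115 = 2.262 m/s.

2.26 m/s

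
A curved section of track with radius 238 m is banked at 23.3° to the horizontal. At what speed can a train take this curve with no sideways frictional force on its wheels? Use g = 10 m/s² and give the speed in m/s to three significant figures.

32.0 m/s

On a frictionless banked curve, N sinθ = mv²/r and N cosθ = mg, so tanθ = v²/(rg).
v = √(r g tanθ) = √(238 × 10.0 × tan 23.3°) = √(238 × 10.0 × 0.4307) = √1025 = 32.02 m/s.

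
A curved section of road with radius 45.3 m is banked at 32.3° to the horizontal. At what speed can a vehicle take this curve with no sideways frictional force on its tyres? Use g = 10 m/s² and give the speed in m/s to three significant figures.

On a frictionless banked curve, N sinθ = mv²/r and N cosθ = mg, so tanθ = v²/(rg).
v = √(r g tanθ) = √(45.3 × 10.0 × tan 32.3°) = √(45.3 × 10.0 × 0.6322) = √286.4 = 16.92 m/s.

16.9 m/s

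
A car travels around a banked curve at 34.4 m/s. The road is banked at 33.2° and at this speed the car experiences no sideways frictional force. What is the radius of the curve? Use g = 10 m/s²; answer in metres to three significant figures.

Frictionless banking: tanθ = v²/(rg), so r = v²/(g tanθ).
r = (34.4)²/(10.0 × tan 33.2°) = 1183/(10.0 × 0.6544) = 1183/6.544 = 180.8 m.

181 m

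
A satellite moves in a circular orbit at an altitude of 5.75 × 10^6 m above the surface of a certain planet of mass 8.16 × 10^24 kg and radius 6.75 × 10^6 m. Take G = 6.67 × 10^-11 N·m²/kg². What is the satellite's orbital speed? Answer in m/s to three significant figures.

6600 m/s

Orbital radius r = R + h = 6.75 × 10^6 + 5.75 × 10^6 = 1.250 × 10^7 m.
Gravity supplies the centripetal force: G M m / r² = m v² / r, so v = √(GM/r).
v = √(6.67 × 10^-11 × 8.16 × 10^24 / 1.250 × 10^7) = √(4.354 × 10^7) = 6599 m/s.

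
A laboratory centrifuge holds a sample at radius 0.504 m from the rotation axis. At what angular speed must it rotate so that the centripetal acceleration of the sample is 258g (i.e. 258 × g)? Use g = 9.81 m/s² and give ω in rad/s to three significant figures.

Centripetal acceleration a_c = ω²r. Setting ω²r = 258g:
ω = √(258g / r) = √(258 × 9.81 / 0.504) = √5022 = 70.86 rad/s.

70.9 rad/s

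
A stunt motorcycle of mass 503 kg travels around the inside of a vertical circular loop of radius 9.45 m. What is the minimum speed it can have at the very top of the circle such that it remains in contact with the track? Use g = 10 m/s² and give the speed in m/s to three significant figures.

At the highest point the centre is directly below, so both the weight and N act inward: N + mg = mv²/r.
At minimum speed N → 0, so mg = mv_min²/r ⇒ v_min = √(g r) = √(10.0 × 9.45) = 9.721 m/s.

9.72 m/s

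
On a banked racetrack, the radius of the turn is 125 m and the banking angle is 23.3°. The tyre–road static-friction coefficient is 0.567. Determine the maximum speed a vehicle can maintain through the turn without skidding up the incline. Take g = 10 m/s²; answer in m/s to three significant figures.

At the maximum speed, friction acts down the slope at its limiting value f = μN. Radially (horizontal, toward centre): N sinθ + μN cosθ = mv²/r. Vertically: N cosθ − μN sinθ = mg.
Dividing: v² = r g (sinθ + μcosθ)/(cosθ − μsinθ).
sinθ + μcosθ = 0.3955 + 0.567×0.9184 = 0.9163; cosθ − μsinθ = 0.9184 − 0.567×0.3955 = 0.6942.
v² = 125 × 10.0 × 0.9163/0.6942 = 1650 m²/s², so v = 40.62 m/s.

40.6 m/s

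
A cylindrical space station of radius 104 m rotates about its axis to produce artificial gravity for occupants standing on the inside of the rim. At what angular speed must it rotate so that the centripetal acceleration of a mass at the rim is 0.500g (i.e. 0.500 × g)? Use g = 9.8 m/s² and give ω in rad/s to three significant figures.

0.217 rad/s

Centripetal acceleration a_c = ω²r. Setting ω²r = 0.500g:
ω = √(0.500g / r) = √(0.500 × 9.8 / 104) = √0.04712 = 0.2171 rad/s.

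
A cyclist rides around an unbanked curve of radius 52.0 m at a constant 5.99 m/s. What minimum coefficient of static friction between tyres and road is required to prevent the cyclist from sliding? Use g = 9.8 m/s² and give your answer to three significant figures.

0.0704

Friction provides the centripetal force: μ_s m g = m v²/r, so μ_s = v²/(g r) = (5.990)²/(9.8 × 52.0) = 35.88/509.6 = 0.07041.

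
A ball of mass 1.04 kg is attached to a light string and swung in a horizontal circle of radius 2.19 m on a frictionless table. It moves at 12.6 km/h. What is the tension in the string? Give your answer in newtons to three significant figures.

5.82 N

v = 12.6 km/h = 12.6/3.6 = 3.500 m/s.
The tension is the only horizontal force, so it supplies the full centripetal force: T = m v²/r = 1.04 × (3.500)²/2.19 = 1.04 × 12.25/2.19 = 5.817 N.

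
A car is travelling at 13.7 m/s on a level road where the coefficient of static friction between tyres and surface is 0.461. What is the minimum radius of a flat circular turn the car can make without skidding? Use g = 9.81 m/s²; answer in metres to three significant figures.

41.5 m

At the limit, μ_s m g = m v²/r, so r_min = v²/(μ_s g) = (13.7)²/(0.461 × 9.81) = 187.7/4.522 = 41.50 m.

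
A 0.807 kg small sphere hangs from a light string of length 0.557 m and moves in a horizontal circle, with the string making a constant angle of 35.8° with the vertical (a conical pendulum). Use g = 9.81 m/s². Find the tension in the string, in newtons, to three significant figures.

Vertically the bob has no acceleration, so T cosθ = mg.
T = mg/cosθ = 0.807 × 9.81 / cos 35.8° = 7.917/0.8111 = 9.761 N.

9.76 N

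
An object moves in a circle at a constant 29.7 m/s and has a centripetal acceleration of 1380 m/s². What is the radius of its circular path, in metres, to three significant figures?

0.639 m

a_c = v²/r ⇒ r = v²/a_c = (29.7)²/1380 = 882.1/1380 = 0.6392 m.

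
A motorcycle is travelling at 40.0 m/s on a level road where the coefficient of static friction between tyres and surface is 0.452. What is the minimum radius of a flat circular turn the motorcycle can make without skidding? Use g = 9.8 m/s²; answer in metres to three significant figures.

361 m

At the limit, μ_s m g = m v²/r, so r_min = v²/(μ_s g) = (40.0)²/(0.452 × 9.8) = 1600/4.430 = 361.2 m.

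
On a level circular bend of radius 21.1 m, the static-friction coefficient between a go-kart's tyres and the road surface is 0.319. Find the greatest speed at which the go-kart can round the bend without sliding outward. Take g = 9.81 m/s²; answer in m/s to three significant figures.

8.13 m/s

The only inward force on a level bend is static friction, so at the limit f_s = μ_s N = μ_s m g = m v²/r.
Mass cancels: v_max = √(μ_s g r) = √(0.319 × 9.81 × 21.1) = √66.03 = 8.126 m/s.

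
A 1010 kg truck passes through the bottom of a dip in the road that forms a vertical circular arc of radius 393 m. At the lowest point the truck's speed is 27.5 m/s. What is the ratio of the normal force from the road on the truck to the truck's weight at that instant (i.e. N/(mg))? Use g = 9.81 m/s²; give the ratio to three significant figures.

1.20

At the bottom, N − mg = mv²/r, so N = m(v²/r + g) and N/(mg) = v²/(rg) + 1 = (27.5)²/(393 × 9.81) + 1 = 0.1962 + 1 = 1.196.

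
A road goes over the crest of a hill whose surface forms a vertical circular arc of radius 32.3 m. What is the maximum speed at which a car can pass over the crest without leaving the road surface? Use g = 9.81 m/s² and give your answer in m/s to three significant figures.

At the crest the centre of the circle is below the car, so the net downward (centripetal) force is mg − N = mv²/r.
The car leaves the road when N → 0, giving v_max = √(g r) = √(9.81 × 32.3) = 17.80 m/s.

17.8 m/s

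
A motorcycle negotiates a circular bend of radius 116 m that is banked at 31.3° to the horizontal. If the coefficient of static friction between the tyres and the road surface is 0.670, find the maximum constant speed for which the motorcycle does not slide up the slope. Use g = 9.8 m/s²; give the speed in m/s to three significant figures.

At the maximum speed, friction acts down the slope at its limiting value f = μN. Radially (horizontal, toward centre): N sinθ + μN cosθ = mv²/r. Vertically: N cosθ − μN sinθ = mg.
Dividing: v² = r g (sinθ + μcosθ)/(cosθ − μsinθ).
sinθ + μcosθ = 0.5195 + 0.670×0.8545 = 1.092; cosθ − μsinθ = 0.8545 − 0.670×0.5195 = 0.5064.
v² = 116 × 9.8 × 1.092/0.5064 = 2451 m²/s², so v = 49.51 m/s.

49.5 m/s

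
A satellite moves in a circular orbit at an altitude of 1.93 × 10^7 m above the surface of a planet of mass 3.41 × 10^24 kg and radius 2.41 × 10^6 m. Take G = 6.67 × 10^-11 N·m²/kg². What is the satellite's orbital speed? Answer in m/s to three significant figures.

Orbital radius r = R + h = 2.41 × 10^6 + 1.93 × 10^7 = 2.171 × 10^7 m.
Gravity supplies the centripetal force: G M m / r² = m v² / r, so v = √(GM/r).
v = √(6.67 × 10^-11 × 3.41 × 10^24 / 2.171 × 10^7) = √(1.048 × 10^7) = 3237 m/s.

3240 m/s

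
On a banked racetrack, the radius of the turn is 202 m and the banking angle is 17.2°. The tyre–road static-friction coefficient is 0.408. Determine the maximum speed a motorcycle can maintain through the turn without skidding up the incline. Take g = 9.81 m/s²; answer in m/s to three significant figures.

40.3 m/s

At the maximum speed, friction acts down the slope at its limiting value f = μN. Radially (horizontal, toward centre): N sinθ + μN cosθ = mv²/r. Vertically: N cosθ − μN sinθ = mg.
Dividing: v² = r g (sinθ + μcosθ)/(cosθ − μsinθ).
sinθ + μcosθ = 0.2957 + 0.408×0.9553 = 0.6855; cosθ − μsinθ = 0.9553 − 0.408×0.2957 = 0.8346.
v² = 202 × 9.81 × 0.6855/0.8346 = 1627 m²/s², so v = 40.34 m/s.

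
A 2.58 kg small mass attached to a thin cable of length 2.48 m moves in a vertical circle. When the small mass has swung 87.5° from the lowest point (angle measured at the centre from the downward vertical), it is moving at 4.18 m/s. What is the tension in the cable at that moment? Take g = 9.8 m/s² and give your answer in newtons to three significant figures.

19.3 N

Take the radial direction toward the centre of the circle as positive. The component of the weight along the string toward the centre is −mg cos φ (φ measured from the bottom), so Newton's second law along the string gives T − mg cos φ = m v²/r.
cos 87.5° = 0.04362, so T = m(v²/r + g cos φ) = 2.58 × ((4.18)²/2.48 + 9.8 × 0.04362) = 2.58 × (7.045 + (0.4275)) = 2.58 × 7.473 = 19.28 N.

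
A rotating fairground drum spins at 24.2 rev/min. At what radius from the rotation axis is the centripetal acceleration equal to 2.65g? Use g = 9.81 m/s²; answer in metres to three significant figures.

4.05 m

ω = 24.2 rev/min × 2π/60 = 2.534 rad/s.
a_c = ω²r = 2.65g ⇒ r = 2.65 × 9.81 / (2.534)² = 26.00/6.422 = 4.048 m.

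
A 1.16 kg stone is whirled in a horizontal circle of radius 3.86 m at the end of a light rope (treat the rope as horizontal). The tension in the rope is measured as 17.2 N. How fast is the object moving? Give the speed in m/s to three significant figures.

7.57 m/s

T = m v²/r ⇒ v = √(T r / m) = √(17.2 × 3.86 / 1.16) = √57.23 = 7.565 m/s.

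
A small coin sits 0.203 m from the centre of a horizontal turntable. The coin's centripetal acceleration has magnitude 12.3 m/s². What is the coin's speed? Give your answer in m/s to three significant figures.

a_c = v²/r ⇒ v = √(a_c · r) = √(12.3 × 0.203) = √2.497 = 1.580 m/s.

1.58 m/s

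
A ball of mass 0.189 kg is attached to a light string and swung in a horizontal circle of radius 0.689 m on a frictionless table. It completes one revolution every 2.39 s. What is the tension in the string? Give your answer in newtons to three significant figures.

v = 2πr/T = 2π × 0.689/2.39 = 1.811 m/s.
The tension is the only horizontal force, so it supplies the full centripetal force: T = m v²/r = 0.189 × (1.811)²/0.689 = 0.189 × 3.281/0.689 = 0.9000 N.

0.900 N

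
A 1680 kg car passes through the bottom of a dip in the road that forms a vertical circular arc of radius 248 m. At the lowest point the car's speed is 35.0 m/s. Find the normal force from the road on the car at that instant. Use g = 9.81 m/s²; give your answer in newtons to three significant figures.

24800 N

At the lowest point, N points up (toward the centre) and the weight mg points down (away from the centre), so the net inward force is N − mg = mv²/r.
N = m(v²/r + g) = 1680 × ((35.0)²/248 + 9.81) = 1680 × (4.940 + 9.81) = 1680 × 14.75 = 24780 N.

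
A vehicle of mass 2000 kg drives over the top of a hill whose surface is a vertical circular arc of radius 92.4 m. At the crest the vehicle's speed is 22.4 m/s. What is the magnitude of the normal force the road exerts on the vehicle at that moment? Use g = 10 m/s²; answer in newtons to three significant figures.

At the crest the centripetal acceleration points downward (toward the centre of the arc), so mg − N = mv²/r.
N = m(g − v²/r) = 2000 × (10.0 − (22.4)²/92.4) = 2000 × (10.0 − 5.430) = 2000 × 4.570 = 9139 N.

9140 N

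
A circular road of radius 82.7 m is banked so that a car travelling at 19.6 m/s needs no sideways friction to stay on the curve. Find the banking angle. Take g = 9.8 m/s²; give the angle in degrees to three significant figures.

25.4°

With no friction, the horizontal component of the normal force provides the centripetal force: N sinθ = mv²/r, while N cosθ = mg vertically.
Dividing: tanθ = v²/(r g) = (19.6)²/(82.7 × 9.8) = 384.2/810.5 = 0.4740.
θ = arctan(0.4740) = 25.36°.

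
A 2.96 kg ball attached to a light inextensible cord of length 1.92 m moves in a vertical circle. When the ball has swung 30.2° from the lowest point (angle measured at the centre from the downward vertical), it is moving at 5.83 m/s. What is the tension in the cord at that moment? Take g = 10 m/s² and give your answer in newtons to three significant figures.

Take the radial direction toward the centre of the circle as positive. The component of the weight along the string toward the centre is −mg cos φ (φ measured from the bottom), so Newton's second law along the string gives T − mg cos φ = m v²/r.
cos 30.2° = 0.8643, so T = m(v²/r + g cos φ) = 2.96 × ((5.83)²/1.92 + 10.0 × 0.8643) = 2.96 × (17.70 + (8.643)) = 2.96 × 26.35 = 77.98 N.

78.0 N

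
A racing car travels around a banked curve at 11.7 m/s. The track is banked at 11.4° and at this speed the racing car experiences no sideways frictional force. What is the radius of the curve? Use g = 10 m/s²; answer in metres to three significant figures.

Frictionless banking: tanθ = v²/(rg), so r = v²/(g tanθ).
r = (11.7)²/(10.0 × tan 11.4°) = 136.9/(10.0 × 0.2016) = 136.9/2.016 = 67.89 m.

67.9 m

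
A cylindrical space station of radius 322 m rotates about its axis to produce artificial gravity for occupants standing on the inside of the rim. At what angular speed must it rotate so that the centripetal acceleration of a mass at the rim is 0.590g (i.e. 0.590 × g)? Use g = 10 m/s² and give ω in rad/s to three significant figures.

Centripetal acceleration a_c = ω²r. Setting ω²r = 0.590g:
ω = √(0.590g / r) = √(0.590 × 10.0 / 322) = √0.01832 = 0.1354 rad/s.

0.135 rad/s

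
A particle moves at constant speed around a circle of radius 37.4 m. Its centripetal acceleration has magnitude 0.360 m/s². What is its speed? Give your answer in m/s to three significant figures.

a_c = v²/r ⇒ v = √(a_c · r) = √(0.360 × 37.4) = √13.46 = 3.669 m/s.

3.67 m/s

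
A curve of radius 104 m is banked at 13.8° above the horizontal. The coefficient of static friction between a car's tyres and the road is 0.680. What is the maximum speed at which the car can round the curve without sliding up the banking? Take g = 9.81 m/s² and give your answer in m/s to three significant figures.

33.7 m/s

At the maximum speed, friction acts down the slope at its limiting value f = μN. Radially (horizontal, toward centre): N sinθ + μN cosθ = mv²/r. Vertically: N cosθ − μN sinθ = mg.
Dividing: v² = r g (sinθ + μcosθ)/(cosθ − μsinθ).
sinθ + μcosθ = 0.2385 + 0.680×0.9711 = 0.8989; cosθ − μsinθ = 0.9711 − 0.680×0.2385 = 0.8089.
v² = 104 × 9.81 × 0.8989/0.8089 = 1134 m²/s², so v = 33.67 m/s.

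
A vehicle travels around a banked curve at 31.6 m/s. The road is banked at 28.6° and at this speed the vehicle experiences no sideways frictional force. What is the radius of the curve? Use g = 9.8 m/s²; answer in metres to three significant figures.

Frictionless banking: tanθ = v²/(rg), so r = v²/(g tanθ).
r = (31.6)²/(9.8 × tan 28.6°) = 998.6/(9.8 × 0.5452) = 998.6/5.343 = 186.9 m.

187 m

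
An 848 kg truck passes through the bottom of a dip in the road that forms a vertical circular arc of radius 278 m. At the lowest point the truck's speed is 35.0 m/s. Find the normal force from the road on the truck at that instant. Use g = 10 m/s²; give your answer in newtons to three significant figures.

12200 N

At the lowest point, N points up (toward the centre) and the weight mg points down (away from the centre), so the net inward force is N − mg = mv²/r.
N = m(v²/r + g) = 848 × ((35.0)²/278 + 10.0) = 848 × (4.406 + 10.0) = 848 × 14.41 = 12220 N.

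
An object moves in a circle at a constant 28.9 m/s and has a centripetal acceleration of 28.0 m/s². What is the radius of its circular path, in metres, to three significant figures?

29.8 m

a_c = v²/r ⇒ r = v²/a_c = (28.9)²/28.0 = 835.2/28.0 = 29.83 m.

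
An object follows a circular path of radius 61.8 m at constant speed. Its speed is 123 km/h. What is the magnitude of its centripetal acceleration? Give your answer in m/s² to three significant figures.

v = 123 km/h = 123/3.6 = 34.17 m/s.
a_c = v²/r = (34.17)²/61.8 = 1167/61.8 = 18.89 m/s².

18.9 m/s²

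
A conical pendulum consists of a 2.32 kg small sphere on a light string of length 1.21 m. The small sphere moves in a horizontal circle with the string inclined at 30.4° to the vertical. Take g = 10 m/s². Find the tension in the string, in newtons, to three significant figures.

Vertically the bob has no acceleration, so T cosθ = mg.
T = mg/cosθ = 2.32 × 10.0 / cos 30.4° = 23.20/0.8625 = 26.90 N.

26.9 N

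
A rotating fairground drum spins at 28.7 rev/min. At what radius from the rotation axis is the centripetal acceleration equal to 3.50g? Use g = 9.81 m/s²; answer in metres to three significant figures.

ω = 28.7 rev/min × 2π/60 = 3.005 rad/s.
a_c = ω²r = 3.50g ⇒ r = 3.50 × 9.81 / (3.005)² = 34.34/9.033 = 3.801 m.

3.80 m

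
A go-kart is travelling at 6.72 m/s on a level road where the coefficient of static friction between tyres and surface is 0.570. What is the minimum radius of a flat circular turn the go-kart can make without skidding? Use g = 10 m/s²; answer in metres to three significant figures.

7.92 m

At the limit, μ_s m g = m v²/r, so r_min = v²/(μ_s g) = (6.72)²/(0.570 × 10.0) = 45.16/5.700 = 7.923 m.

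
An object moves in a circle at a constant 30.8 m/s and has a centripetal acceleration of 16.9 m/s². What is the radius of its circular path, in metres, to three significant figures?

a_c = v²/r ⇒ r = v²/a_c = (30.8)²/16.9 = 948.6/16.9 = 56.13 m.

56.1 m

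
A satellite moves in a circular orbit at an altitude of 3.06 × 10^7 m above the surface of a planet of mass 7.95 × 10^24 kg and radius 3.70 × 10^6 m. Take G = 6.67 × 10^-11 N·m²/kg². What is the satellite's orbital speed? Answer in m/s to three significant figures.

3930 m/s

Orbital radius r = R + h = 3.70 × 10^6 + 3.06 × 10^7 = 3.430 × 10^7 m.
Gravity supplies the centripetal force: G M m / r² = m v² / r, so v = √(GM/r).
v = √(6.67 × 10^-11 × 7.95 × 10^24 / 3.430 × 10^7) = √(1.546 × 10^7) = 3932 m/s.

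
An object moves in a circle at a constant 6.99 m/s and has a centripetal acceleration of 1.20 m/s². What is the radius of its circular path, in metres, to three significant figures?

a_c = v²/r ⇒ r = v²/a_c = (6.99)²/1.20 = 48.86/1.20 = 40.72 m.

40.7 m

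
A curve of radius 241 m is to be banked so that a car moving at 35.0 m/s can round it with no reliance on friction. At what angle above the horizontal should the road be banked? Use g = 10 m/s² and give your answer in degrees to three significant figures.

For a frictionless banked turn: horizontally N sinθ = mv²/r and vertically N cosθ = mg.
Dividing: tanθ = v²/(r g) = (35.0)²/(241 × 10.0) = 1225/2410 = 0.5083.
θ = arctan(0.5083) = 26.94°.

26.9°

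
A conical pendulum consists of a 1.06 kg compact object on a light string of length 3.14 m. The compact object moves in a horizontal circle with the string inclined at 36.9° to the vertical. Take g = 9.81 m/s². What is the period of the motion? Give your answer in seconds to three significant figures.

3.18 s

r = L sinθ = 1.885 m. From T sinθ = mω²r and T cosθ = mg: tanθ = ω²r/g, so ω² = g tanθ / r = g/(L cosθ).
ω = √(g/(L cosθ)) = √(9.81/(3.14 × 0.7997)) = √3.907 = 1.977 rad/s.
Period = 2π/ω = 3.179 s.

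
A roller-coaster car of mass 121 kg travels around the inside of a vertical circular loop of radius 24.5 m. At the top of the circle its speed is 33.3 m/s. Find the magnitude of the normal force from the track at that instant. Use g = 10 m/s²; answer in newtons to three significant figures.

4270 N

At the top, both N and the weight mg point inward (toward the centre), so N + mg = mv²/r.
N = m(v²/r − g) = 121 × ((33.3)²/24.5 − 10.0) = 121 × (45.26 − 10.0) = 121 × 35.26 = 4267 N.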